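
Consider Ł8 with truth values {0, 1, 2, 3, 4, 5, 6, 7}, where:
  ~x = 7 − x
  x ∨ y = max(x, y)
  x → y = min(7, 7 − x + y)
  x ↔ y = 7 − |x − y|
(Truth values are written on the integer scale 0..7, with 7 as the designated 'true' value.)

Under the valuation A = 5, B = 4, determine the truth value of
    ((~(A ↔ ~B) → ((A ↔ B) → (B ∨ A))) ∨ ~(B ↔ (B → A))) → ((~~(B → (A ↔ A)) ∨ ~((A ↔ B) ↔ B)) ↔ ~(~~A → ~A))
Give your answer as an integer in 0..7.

~B = ~4 = 3
A ↔ ~B = 5 ↔ 3 = 5
~(A ↔ ~B) = ~5 = 2
A ↔ B = 5 ↔ 4 = 6
B ∨ A = 4 ∨ 5 = 5
(A ↔ B) → (B ∨ A) = 6 → 5 = 6
~(A ↔ ~B) → ((A ↔ B) → (B ∨ A)) = 2 → 6 = 7
B → A = 4 → 5 = 7
B ↔ (B → A) = 4 ↔ 7 = 4
~(B ↔ (B → A)) = ~4 = 3
(~(A ↔ ~B) → ((A ↔ B) → (B ∨ A))) ∨ ~(B ↔ (B → A)) = 7 ∨ 3 = 7
A ↔ A = 5 ↔ 5 = 7
B → (A ↔ A) = 4 → 7 = 7
~(B → (A ↔ A)) = ~7 = 0
~~(B → (A ↔ A)) = ~0 = 7
A ↔ B = 5 ↔ 4 = 6
(A ↔ B) ↔ B = 6 ↔ 4 = 5
~((A ↔ B) ↔ B) = ~5 = 2
~~(B → (A ↔ A)) ∨ ~((A ↔ B) ↔ B) = 7 ∨ 2 = 7
~A = ~5 = 2
~~A = ~2 = 5
~A = ~5 = 2
~~A → ~A = 5 → 2 = 4
~(~~A → ~A) = ~4 = 3
(~~(B → (A ↔ A)) ∨ ~((A ↔ B) ↔ B)) ↔ ~(~~A → ~A) = 7 ↔ 3 = 3
((~(A ↔ ~B) → ((A ↔ B) → (B ∨ A))) ∨ ~(B ↔ (B → A))) → ((~~(B → (A ↔ A)) ∨ ~((A ↔ B) ↔ B)) ↔ ~(~~A → ~A)) = 7 → 3 = 3

3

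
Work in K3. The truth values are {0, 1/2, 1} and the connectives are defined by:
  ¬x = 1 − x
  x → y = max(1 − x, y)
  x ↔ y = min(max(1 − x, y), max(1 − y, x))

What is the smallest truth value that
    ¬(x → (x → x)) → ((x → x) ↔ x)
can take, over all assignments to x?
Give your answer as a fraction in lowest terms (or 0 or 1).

Take x = 1/2:
x → x = 1/2 → 1/2 = 1/2
x → (x → x) = 1/2 → 1/2 = 1/2
¬(x → (x → x)) = ¬1/2 = 1/2
x → x = 1/2 → 1/2 = 1/2
(x → x) ↔ x = 1/2 ↔ 1/2 = 1/2
¬(x → (x → x)) → ((x → x) ↔ x) = 1/2 → 1/2 = 1/2
No assignment yields a value below 1/2, so this is the minimum.

1/2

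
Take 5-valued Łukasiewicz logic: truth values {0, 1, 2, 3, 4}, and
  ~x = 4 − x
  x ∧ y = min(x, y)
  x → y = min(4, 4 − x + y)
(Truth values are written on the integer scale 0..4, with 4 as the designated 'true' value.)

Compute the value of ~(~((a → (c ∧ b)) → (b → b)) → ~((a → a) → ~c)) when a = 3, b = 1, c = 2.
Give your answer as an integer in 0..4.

0

c ∧ b = 2 ∧ 1 = 1
a → (c ∧ b) = 3 → 1 = 2
b → b = 1 → 1 = 4
(a → (c ∧ b)) → (b → b) = 2 → 4 = 4
~((a → (c ∧ b)) → (b → b)) = ~4 = 0
a → a = 3 → 3 = 4
~c = ~2 = 2
(a → a) → ~c = 4 → 2 = 2
~((a → a) → ~c) = ~2 = 2
~((a → (c ∧ b)) → (b → b)) → ~((a → a) → ~c) = 0 → 2 = 4
~(~((a → (c ∧ b)) → (b → b)) → ~((a → a) → ~c)) = ~4 = 0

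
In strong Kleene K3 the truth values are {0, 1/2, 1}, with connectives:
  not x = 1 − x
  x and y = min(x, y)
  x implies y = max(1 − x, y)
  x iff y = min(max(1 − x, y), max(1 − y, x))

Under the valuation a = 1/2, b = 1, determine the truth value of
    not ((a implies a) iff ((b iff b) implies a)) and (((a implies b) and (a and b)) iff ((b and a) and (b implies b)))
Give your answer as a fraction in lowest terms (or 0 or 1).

a implies a = 1/2 implies 1/2 = 1/2
b iff b = 1 iff 1 = 1
(b iff b) implies a = 1 implies 1/2 = 1/2
(a implies a) iff ((b iff b) implies a) = 1/2 iff 1/2 = 1/2
not ((a implies a) iff ((b iff b) implies a)) = not 1/2 = 1/2
a implies b = 1/2 implies 1 = 1
a and b = 1/2 and 1 = 1/2
(a implies b) and (a and b) = 1 and 1/2 = 1/2
b and a = 1 and 1/2 = 1/2
b implies b = 1 implies 1 = 1
(b and a) and (b implies b) = 1/2 and 1 = 1/2
((a implies b) and (a and b)) iff ((b and a) and (b implies b)) = 1/2 iff 1/2 = 1/2
not ((a implies a) iff ((b iff b) implies a)) and (((a implies b) and (a and b)) iff ((b and a) and (b implies b))) = 1/2 and 1/2 = 1/2

1/2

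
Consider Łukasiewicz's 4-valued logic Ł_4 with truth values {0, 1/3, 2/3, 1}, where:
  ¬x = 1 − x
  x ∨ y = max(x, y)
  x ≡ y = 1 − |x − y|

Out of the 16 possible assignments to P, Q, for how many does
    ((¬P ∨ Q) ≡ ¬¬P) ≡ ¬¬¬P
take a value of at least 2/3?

9

P = 0, Q = 0 ↦ 0  <
P = 0, Q = 1/3 ↦ 0  <
P = 0, Q = 2/3 ↦ 0  <
P = 0, Q = 1 ↦ 0  <
P = 1/3, Q = 0 ↦ 1  ≥
P = 1/3, Q = 1/3 ↦ 1  ≥
P = 1/3, Q = 2/3 ↦ 1  ≥
P = 1/3, Q = 1 ↦ 2/3  ≥
P = 2/3, Q = 0 ↦ 2/3  ≥
P = 2/3, Q = 1/3 ↦ 2/3  ≥
P = 2/3, Q = 2/3 ↦ 1/3  <
P = 2/3, Q = 1 ↦ 2/3  ≥
P = 1, Q = 0 ↦ 1  ≥
P = 1, Q = 1/3 ↦ 2/3  ≥
P = 1, Q = 2/3 ↦ 1/3  <
P = 1, Q = 1 ↦ 0  <
So 9 of the 16 assignments meet the threshold.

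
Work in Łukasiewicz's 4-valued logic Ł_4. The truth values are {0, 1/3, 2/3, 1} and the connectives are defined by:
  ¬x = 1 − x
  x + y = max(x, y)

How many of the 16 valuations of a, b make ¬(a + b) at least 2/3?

4

a = 0, b = 0 ↦ 1  ≥
a = 0, b = 1/3 ↦ 2/3  ≥
a = 0, b = 2/3 ↦ 1/3  <
a = 0, b = 1 ↦ 0  <
a = 1/3, b = 0 ↦ 2/3  ≥
a = 1/3, b = 1/3 ↦ 2/3  ≥
a = 1/3, b = 2/3 ↦ 1/3  <
a = 1/3, b = 1 ↦ 0  <
a = 2/3, b = 0 ↦ 1/3  <
a = 2/3, b = 1/3 ↦ 1/3  <
a = 2/3, b = 2/3 ↦ 1/3  <
a = 2/3, b = 1 ↦ 0  <
a = 1, b = 0 ↦ 0  <
a = 1, b = 1/3 ↦ 0  <
a = 1, b = 2/3 ↦ 0  <
a = 1, b = 1 ↦ 0  <
So 4 of the 16 assignments meet the threshold.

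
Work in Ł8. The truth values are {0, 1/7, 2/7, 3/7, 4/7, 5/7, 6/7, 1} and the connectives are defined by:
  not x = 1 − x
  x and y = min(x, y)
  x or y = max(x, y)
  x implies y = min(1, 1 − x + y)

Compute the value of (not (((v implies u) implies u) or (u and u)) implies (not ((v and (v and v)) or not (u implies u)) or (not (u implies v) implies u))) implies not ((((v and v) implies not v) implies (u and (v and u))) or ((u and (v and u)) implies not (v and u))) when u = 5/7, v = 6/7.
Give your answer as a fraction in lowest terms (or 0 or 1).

v implies u = 6/7 implies 5/7 = 6/7
(v implies u) implies u = 6/7 implies 5/7 = 6/7
u and u = 5/7 and 5/7 = 5/7
((v implies u) implies u) or (u and u) = 6/7 or 5/7 = 6/7
not (((v implies u) implies u) or (u and u)) = not 6/7 = 1/7
v and v = 6/7 and 6/7 = 6/7
v and (v and v) = 6/7 and 6/7 = 6/7
u implies u = 5/7 implies 5/7 = 1
not (u implies u) = not 1 = 0
(v and (v and v)) or not (u implies u) = 6/7 or 0 = 6/7
not ((v and (v and v)) or not (u implies u)) = not 6/7 = 1/7
u implies v = 5/7 implies 6/7 = 1
not (u implies v) = not 1 = 0
not (u implies v) implies u = 0 implies 5/7 = 1
not ((v and (v and v)) or not (u implies u)) or (not (u implies v) implies u) = 1/7 or 1 = 1
not (((v implies u) implies u) or (u and u)) implies (not ((v and (v and v)) or not (u implies u)) or (not (u implies v) implies u)) = 1/7 implies 1 = 1
v and v = 6/7 and 6/7 = 6/7
not v = not 6/7 = 1/7
(v and v) implies not v = 6/7 implies 1/7 = 2/7
v and u = 6/7 and 5/7 = 5/7
u and (v and u) = 5/7 and 5/7 = 5/7
((v and v) implies not v) implies (u and (v and u)) = 2/7 implies 5/7 = 1
v and u = 6/7 and 5/7 = 5/7
u and (v and u) = 5/7 and 5/7 = 5/7
v and u = 6/7 and 5/7 = 5/7
not (v and u) = not 5/7 = 2/7
(u and (v and u)) implies not (v and u) = 5/7 implies 2/7 = 4/7
(((v and v) implies not v) implies (u and (v and u))) or ((u and (v and u)) implies not (v and u)) = 1 or 4/7 = 1
not ((((v and v) implies not v) implies (u and (v and u))) or ((u and (v and u)) implies not (v and u))) = not 1 = 0
(not (((v implies u) implies u) or (u and u)) implies (not ((v and (v and v)) or not (u implies u)) or (not (u implies v) implies u))) implies not ((((v and v) implies not v) implies (u and (v and u))) or ((u and (v and u)) implies not (v and u))) = 1 implies 0 = 0

0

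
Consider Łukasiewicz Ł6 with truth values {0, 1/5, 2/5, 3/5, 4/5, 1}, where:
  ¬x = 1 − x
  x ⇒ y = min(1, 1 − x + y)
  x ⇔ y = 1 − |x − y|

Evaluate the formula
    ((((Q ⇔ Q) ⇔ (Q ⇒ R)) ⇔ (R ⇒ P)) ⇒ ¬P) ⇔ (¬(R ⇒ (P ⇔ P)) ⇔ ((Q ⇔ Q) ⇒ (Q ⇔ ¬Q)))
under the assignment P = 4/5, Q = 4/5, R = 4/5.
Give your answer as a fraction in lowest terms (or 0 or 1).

Q ⇔ Q = 4/5 ⇔ 4/5 = 1
Q ⇒ R = 4/5 ⇒ 4/5 = 1
(Q ⇔ Q) ⇔ (Q ⇒ R) = 1 ⇔ 1 = 1
R ⇒ P = 4/5 ⇒ 4/5 = 1
((Q ⇔ Q) ⇔ (Q ⇒ R)) ⇔ (R ⇒ P) = 1 ⇔ 1 = 1
¬P = ¬4/5 = 1/5
(((Q ⇔ Q) ⇔ (Q ⇒ R)) ⇔ (R ⇒ P)) ⇒ ¬P = 1 ⇒ 1/5 = 1/5
P ⇔ P = 4/5 ⇔ 4/5 = 1
R ⇒ (P ⇔ P) = 4/5 ⇒ 1 = 1
¬(R ⇒ (P ⇔ P)) = ¬1 = 0
Q ⇔ Q = 4/5 ⇔ 4/5 = 1
¬Q = ¬4/5 = 1/5
Q ⇔ ¬Q = 4/5 ⇔ 1/5 = 2/5
(Q ⇔ Q) ⇒ (Q ⇔ ¬Q) = 1 ⇒ 2/5 = 2/5
¬(R ⇒ (P ⇔ P)) ⇔ ((Q ⇔ Q) ⇒ (Q ⇔ ¬Q)) = 0 ⇔ 2/5 = 3/5
((((Q ⇔ Q) ⇔ (Q ⇒ R)) ⇔ (R ⇒ P)) ⇒ ¬P) ⇔ (¬(R ⇒ (P ⇔ P)) ⇔ ((Q ⇔ Q) ⇒ (Q ⇔ ¬Q))) = 1/5 ⇔ 3/5 = 3/5

3/5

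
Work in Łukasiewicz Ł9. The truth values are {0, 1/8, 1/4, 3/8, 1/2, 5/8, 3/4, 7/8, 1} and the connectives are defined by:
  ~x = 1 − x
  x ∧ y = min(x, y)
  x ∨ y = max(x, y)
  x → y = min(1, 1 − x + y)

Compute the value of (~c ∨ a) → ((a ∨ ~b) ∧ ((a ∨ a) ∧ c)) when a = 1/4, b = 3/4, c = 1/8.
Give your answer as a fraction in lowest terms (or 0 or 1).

1/4

~c = ~1/8 = 7/8
~c ∨ a = 7/8 ∨ 1/4 = 7/8
~b = ~3/4 = 1/4
a ∨ ~b = 1/4 ∨ 1/4 = 1/4
a ∨ a = 1/4 ∨ 1/4 = 1/4
(a ∨ a) ∧ c = 1/4 ∧ 1/8 = 1/8
(a ∨ ~b) ∧ ((a ∨ a) ∧ c) = 1/4 ∧ 1/8 = 1/8
(~c ∨ a) → ((a ∨ ~b) ∧ ((a ∨ a) ∧ c)) = 7/8 → 1/8 = 1/4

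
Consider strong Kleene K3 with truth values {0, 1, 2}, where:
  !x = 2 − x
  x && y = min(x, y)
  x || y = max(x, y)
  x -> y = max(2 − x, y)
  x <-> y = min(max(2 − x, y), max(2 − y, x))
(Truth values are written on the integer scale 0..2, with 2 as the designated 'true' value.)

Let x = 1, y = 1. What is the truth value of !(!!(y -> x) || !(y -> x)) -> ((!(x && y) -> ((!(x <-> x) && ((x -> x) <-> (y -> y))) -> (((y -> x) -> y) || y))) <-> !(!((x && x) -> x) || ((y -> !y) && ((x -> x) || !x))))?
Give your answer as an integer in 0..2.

1

y -> x = 1 -> 1 = 1
!(y -> x) = !1 = 1
!!(y -> x) = !1 = 1
y -> x = 1 -> 1 = 1
!(y -> x) = !1 = 1
!!(y -> x) || !(y -> x) = 1 || 1 = 1
!(!!(y -> x) || !(y -> x)) = !1 = 1
x && y = 1 && 1 = 1
!(x && y) = !1 = 1
x <-> x = 1 <-> 1 = 1
!(x <-> x) = !1 = 1
x -> x = 1 -> 1 = 1
y -> y = 1 -> 1 = 1
(x -> x) <-> (y -> y) = 1 <-> 1 = 1
!(x <-> x) && ((x -> x) <-> (y -> y)) = 1 && 1 = 1
y -> x = 1 -> 1 = 1
(y -> x) -> y = 1 -> 1 = 1
((y -> x) -> y) || y = 1 || 1 = 1
(!(x <-> x) && ((x -> x) <-> (y -> y))) -> (((y -> x) -> y) || y) = 1 -> 1 = 1
!(x && y) -> ((!(x <-> x) && ((x -> x) <-> (y -> y))) -> (((y -> x) -> y) || y)) = 1 -> 1 = 1
x && x = 1 && 1 = 1
(x && x) -> x = 1 -> 1 = 1
!((x && x) -> x) = !1 = 1
!y = !1 = 1
y -> !y = 1 -> 1 = 1
x -> x = 1 -> 1 = 1
!x = !1 = 1
(x -> x) || !x = 1 || 1 = 1
(y -> !y) && ((x -> x) || !x) = 1 && 1 = 1
!((x && x) -> x) || ((y -> !y) && ((x -> x) || !x)) = 1 || 1 = 1
!(!((x && x) -> x) || ((y -> !y) && ((x -> x) || !x))) = !1 = 1
(!(x && y) -> ((!(x <-> x) && ((x -> x) <-> (y -> y))) -> (((y -> x) -> y) || y))) <-> !(!((x && x) -> x) || ((y -> !y) && ((x -> x) || !x))) = 1 <-> 1 = 1
!(!!(y -> x) || !(y -> x)) -> ((!(x && y) -> ((!(x <-> x) && ((x -> x) <-> (y -> y))) -> (((y -> x) -> y) || y))) <-> !(!((x && x) -> x) || ((y -> !y) && ((x -> x) || !x)))) = 1 -> 1 = 1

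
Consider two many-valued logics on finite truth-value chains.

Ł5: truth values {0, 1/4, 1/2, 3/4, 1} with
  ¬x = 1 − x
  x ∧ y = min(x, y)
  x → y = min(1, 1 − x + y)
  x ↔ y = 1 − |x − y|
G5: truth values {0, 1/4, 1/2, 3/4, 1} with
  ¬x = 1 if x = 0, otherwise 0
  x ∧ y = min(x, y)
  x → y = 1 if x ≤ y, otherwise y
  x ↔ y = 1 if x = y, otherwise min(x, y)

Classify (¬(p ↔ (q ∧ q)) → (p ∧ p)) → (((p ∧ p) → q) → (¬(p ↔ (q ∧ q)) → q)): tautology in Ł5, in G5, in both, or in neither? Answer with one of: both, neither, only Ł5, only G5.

both

In Ł5: every assignment gives 1 — tautology.
In G5: every assignment gives 1 — tautology.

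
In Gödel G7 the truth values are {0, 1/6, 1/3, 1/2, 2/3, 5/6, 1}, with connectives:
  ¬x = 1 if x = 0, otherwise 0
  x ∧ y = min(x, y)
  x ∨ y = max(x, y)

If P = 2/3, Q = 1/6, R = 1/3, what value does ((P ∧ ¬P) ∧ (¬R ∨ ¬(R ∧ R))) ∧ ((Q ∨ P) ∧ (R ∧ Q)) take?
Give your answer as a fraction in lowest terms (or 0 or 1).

0

¬P = ¬2/3 = 0
P ∧ ¬P = 2/3 ∧ 0 = 0
¬R = ¬1/3 = 0
R ∧ R = 1/3 ∧ 1/3 = 1/3
¬(R ∧ R) = ¬1/3 = 0
¬R ∨ ¬(R ∧ R) = 0 ∨ 0 = 0
(P ∧ ¬P) ∧ (¬R ∨ ¬(R ∧ R)) = 0 ∧ 0 = 0
Q ∨ P = 1/6 ∨ 2/3 = 2/3
R ∧ Q = 1/3 ∧ 1/6 = 1/6
(Q ∨ P) ∧ (R ∧ Q) = 2/3 ∧ 1/6 = 1/6
((P ∧ ¬P) ∧ (¬R ∨ ¬(R ∧ R))) ∧ ((Q ∨ P) ∧ (R ∧ Q)) = 0 ∧ 1/6 = 0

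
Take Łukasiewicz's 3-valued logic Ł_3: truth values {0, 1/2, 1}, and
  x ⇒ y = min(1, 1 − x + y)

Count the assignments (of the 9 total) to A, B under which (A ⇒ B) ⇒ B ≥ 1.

A = 0, B = 0 ↦ 0  <
A = 0, B = 1/2 ↦ 1/2  <
A = 0, B = 1 ↦ 1  ≥
A = 1/2, B = 0 ↦ 1/2  <
A = 1/2, B = 1/2 ↦ 1/2  <
A = 1/2, B = 1 ↦ 1  ≥
A = 1, B = 0 ↦ 1  ≥
A = 1, B = 1/2 ↦ 1  ≥
A = 1, B = 1 ↦ 1  ≥
So 5 of the 9 assignments meet the threshold.

5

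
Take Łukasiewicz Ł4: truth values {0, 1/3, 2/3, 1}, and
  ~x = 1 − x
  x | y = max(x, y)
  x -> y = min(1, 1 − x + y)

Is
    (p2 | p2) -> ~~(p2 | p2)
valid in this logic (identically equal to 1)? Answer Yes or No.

p2 = 0 ↦ 1
p2 = 1/3 ↦ 1
p2 = 2/3 ↦ 1
p2 = 1 ↦ 1
Every assignment gives a value ≥ 1.

Yes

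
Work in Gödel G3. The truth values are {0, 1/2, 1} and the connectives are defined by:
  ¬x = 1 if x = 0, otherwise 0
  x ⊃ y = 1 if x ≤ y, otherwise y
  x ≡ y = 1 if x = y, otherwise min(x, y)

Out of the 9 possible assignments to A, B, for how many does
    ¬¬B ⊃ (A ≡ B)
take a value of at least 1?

A = 0, B = 0 ↦ 1  ≥
A = 0, B = 1/2 ↦ 0  <
A = 0, B = 1 ↦ 0  <
A = 1/2, B = 0 ↦ 1  ≥
A = 1/2, B = 1/2 ↦ 1  ≥
A = 1/2, B = 1 ↦ 1/2  <
A = 1, B = 0 ↦ 1  ≥
A = 1, B = 1/2 ↦ 1/2  <
A = 1, B = 1 ↦ 1  ≥
So 5 of the 9 assignments meet the threshold.

5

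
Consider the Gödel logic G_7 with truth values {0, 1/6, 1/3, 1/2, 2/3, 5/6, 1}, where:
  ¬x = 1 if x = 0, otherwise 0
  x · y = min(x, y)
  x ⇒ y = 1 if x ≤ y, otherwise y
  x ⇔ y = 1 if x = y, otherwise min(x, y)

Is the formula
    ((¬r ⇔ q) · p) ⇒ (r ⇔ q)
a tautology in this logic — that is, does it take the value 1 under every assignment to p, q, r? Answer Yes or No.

No

Counterexample: take p = 1/6, q = 0, r = 1/6.
¬r = ¬1/6 = 0
¬r ⇔ q = 0 ⇔ 0 = 1
(¬r ⇔ q) · p = 1 · 1/6 = 1/6
r ⇔ q = 1/6 ⇔ 0 = 0
((¬r ⇔ q) · p) ⇒ (r ⇔ q) = 1/6 ⇒ 0 = 0
This gives 0 ≠ 1.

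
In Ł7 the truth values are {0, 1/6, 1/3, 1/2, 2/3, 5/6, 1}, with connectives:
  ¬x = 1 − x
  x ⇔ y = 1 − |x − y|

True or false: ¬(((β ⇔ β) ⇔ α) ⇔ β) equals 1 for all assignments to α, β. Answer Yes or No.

No

Counterexample: take α = 0, β = 0.
β ⇔ β = 0 ⇔ 0 = 1
(β ⇔ β) ⇔ α = 1 ⇔ 0 = 0
((β ⇔ β) ⇔ α) ⇔ β = 0 ⇔ 0 = 1
¬(((β ⇔ β) ⇔ α) ⇔ β) = ¬1 = 0
This gives 0 ≠ 1.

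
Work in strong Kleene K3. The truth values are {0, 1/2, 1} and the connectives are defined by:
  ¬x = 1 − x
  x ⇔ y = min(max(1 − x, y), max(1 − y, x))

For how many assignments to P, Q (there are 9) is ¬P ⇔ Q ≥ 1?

2

P = 0, Q = 0 ↦ 0  <
P = 0, Q = 1/2 ↦ 1/2  <
P = 0, Q = 1 ↦ 1  ≥
P = 1/2, Q = 0 ↦ 1/2  <
P = 1/2, Q = 1/2 ↦ 1/2  <
P = 1/2, Q = 1 ↦ 1/2  <
P = 1, Q = 0 ↦ 1  ≥
P = 1, Q = 1/2 ↦ 1/2  <
P = 1, Q = 1 ↦ 0  <
So 2 of the 9 assignments meet the threshold.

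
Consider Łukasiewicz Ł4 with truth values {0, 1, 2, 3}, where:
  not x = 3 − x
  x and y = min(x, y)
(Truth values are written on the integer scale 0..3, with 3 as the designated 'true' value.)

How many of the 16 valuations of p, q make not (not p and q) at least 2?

p = 0, q = 0 ↦ 3  ≥
p = 0, q = 1 ↦ 2  ≥
p = 0, q = 2 ↦ 1  <
p = 0, q = 3 ↦ 0  <
p = 1, q = 0 ↦ 3  ≥
p = 1, q = 1 ↦ 2  ≥
p = 1, q = 2 ↦ 1  <
p = 1, q = 3 ↦ 1  <
p = 2, q = 0 ↦ 3  ≥
p = 2, q = 1 ↦ 2  ≥
p = 2, q = 2 ↦ 2  ≥
p = 2, q = 3 ↦ 2  ≥
p = 3, q = 0 ↦ 3  ≥
p = 3, q = 1 ↦ 3  ≥
p = 3, q = 2 ↦ 3  ≥
p = 3, q = 3 ↦ 3  ≥
So 12 of the 16 assignments meet the threshold.

12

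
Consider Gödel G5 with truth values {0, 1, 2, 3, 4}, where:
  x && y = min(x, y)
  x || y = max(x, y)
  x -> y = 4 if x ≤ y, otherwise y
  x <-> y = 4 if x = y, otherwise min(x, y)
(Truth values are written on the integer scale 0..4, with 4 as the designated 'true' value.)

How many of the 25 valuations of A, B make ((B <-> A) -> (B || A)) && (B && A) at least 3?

4

value 4: 1 assignment (counts)
value 3: 3 assignments (counts)
value 2: 5 assignments
value 1: 7 assignments
value 0: 9 assignments
So 4 of the 25 assignments meet the threshold.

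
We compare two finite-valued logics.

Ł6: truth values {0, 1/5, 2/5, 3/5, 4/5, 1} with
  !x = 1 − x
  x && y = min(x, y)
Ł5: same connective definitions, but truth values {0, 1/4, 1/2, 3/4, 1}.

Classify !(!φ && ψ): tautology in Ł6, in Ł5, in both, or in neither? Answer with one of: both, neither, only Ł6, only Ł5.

In Ł6: at φ = 0, ψ = 1/5 the value is 4/5 — not a tautology.
In Ł5: at φ = 0, ψ = 1/4 the value is 3/4 — not a tautology.

neither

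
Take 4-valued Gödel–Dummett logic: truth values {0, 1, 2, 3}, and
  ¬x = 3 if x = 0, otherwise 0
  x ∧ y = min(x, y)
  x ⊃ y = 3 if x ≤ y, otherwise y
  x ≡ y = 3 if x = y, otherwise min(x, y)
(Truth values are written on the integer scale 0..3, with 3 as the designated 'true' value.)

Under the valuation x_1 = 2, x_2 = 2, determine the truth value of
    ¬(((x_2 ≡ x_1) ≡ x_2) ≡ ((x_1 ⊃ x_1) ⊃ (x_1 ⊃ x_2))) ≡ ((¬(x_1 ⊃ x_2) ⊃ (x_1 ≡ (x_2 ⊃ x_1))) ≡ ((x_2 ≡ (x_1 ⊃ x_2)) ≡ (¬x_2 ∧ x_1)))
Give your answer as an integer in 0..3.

x_2 ≡ x_1 = 2 ≡ 2 = 3
(x_2 ≡ x_1) ≡ x_2 = 3 ≡ 2 = 2
x_1 ⊃ x_1 = 2 ⊃ 2 = 3
x_1 ⊃ x_2 = 2 ⊃ 2 = 3
(x_1 ⊃ x_1) ⊃ (x_1 ⊃ x_2) = 3 ⊃ 3 = 3
((x_2 ≡ x_1) ≡ x_2) ≡ ((x_1 ⊃ x_1) ⊃ (x_1 ⊃ x_2)) = 2 ≡ 3 = 2
¬(((x_2 ≡ x_1) ≡ x_2) ≡ ((x_1 ⊃ x_1) ⊃ (x_1 ⊃ x_2))) = ¬2 = 0
x_1 ⊃ x_2 = 2 ⊃ 2 = 3
¬(x_1 ⊃ x_2) = ¬3 = 0
x_2 ⊃ x_1 = 2 ⊃ 2 = 3
x_1 ≡ (x_2 ⊃ x_1) = 2 ≡ 3 = 2
¬(x_1 ⊃ x_2) ⊃ (x_1 ≡ (x_2 ⊃ x_1)) = 0 ⊃ 2 = 3
x_1 ⊃ x_2 = 2 ⊃ 2 = 3
x_2 ≡ (x_1 ⊃ x_2) = 2 ≡ 3 = 2
¬x_2 = ¬2 = 0
¬x_2 ∧ x_1 = 0 ∧ 2 = 0
(x_2 ≡ (x_1 ⊃ x_2)) ≡ (¬x_2 ∧ x_1) = 2 ≡ 0 = 0
(¬(x_1 ⊃ x_2) ⊃ (x_1 ≡ (x_2 ⊃ x_1))) ≡ ((x_2 ≡ (x_1 ⊃ x_2)) ≡ (¬x_2 ∧ x_1)) = 3 ≡ 0 = 0
¬(((x_2 ≡ x_1) ≡ x_2) ≡ ((x_1 ⊃ x_1) ⊃ (x_1 ⊃ x_2))) ≡ ((¬(x_1 ⊃ x_2) ⊃ (x_1 ≡ (x_2 ⊃ x_1))) ≡ ((x_2 ≡ (x_1 ⊃ x_2)) ≡ (¬x_2 ∧ x_1))) = 0 ≡ 0 = 3

3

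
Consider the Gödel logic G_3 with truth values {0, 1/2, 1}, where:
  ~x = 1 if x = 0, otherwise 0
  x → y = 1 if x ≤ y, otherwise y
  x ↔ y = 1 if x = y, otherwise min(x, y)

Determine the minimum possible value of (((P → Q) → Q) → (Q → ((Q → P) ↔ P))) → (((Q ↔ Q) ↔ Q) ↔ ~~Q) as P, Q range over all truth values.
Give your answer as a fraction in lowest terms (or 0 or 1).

1/2

Take P = 0, Q = 1/2:
P → Q = 0 → 1/2 = 1
(P → Q) → Q = 1 → 1/2 = 1/2
Q → P = 1/2 → 0 = 0
(Q → P) ↔ P = 0 ↔ 0 = 1
Q → ((Q → P) ↔ P) = 1/2 → 1 = 1
((P → Q) → Q) → (Q → ((Q → P) ↔ P)) = 1/2 → 1 = 1
Q ↔ Q = 1/2 ↔ 1/2 = 1
(Q ↔ Q) ↔ Q = 1 ↔ 1/2 = 1/2
~Q = ~1/2 = 0
~~Q = ~0 = 1
((Q ↔ Q) ↔ Q) ↔ ~~Q = 1/2 ↔ 1 = 1/2
(((P → Q) → Q) → (Q → ((Q → P) ↔ P))) → (((Q ↔ Q) ↔ Q) ↔ ~~Q) = 1 → 1/2 = 1/2
No assignment yields a value below 1/2, so this is the minimum.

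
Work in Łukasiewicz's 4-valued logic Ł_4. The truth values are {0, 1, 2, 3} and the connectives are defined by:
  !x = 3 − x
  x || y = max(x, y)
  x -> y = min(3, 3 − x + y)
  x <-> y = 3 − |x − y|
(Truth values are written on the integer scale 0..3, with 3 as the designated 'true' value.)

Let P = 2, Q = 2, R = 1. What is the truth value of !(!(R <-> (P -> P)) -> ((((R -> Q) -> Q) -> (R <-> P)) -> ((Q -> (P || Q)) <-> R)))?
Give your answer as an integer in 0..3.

1

P -> P = 2 -> 2 = 3
R <-> (P -> P) = 1 <-> 3 = 1
!(R <-> (P -> P)) = !1 = 2
R -> Q = 1 -> 2 = 3
(R -> Q) -> Q = 3 -> 2 = 2
R <-> P = 1 <-> 2 = 2
((R -> Q) -> Q) -> (R <-> P) = 2 -> 2 = 3
P || Q = 2 || 2 = 2
Q -> (P || Q) = 2 -> 2 = 3
(Q -> (P || Q)) <-> R = 3 <-> 1 = 1
(((R -> Q) -> Q) -> (R <-> P)) -> ((Q -> (P || Q)) <-> R) = 3 -> 1 = 1
!(R <-> (P -> P)) -> ((((R -> Q) -> Q) -> (R <-> P)) -> ((Q -> (P || Q)) <-> R)) = 2 -> 1 = 2
!(!(R <-> (P -> P)) -> ((((R -> Q) -> Q) -> (R <-> P)) -> ((Q -> (P || Q)) <-> R))) = !2 = 1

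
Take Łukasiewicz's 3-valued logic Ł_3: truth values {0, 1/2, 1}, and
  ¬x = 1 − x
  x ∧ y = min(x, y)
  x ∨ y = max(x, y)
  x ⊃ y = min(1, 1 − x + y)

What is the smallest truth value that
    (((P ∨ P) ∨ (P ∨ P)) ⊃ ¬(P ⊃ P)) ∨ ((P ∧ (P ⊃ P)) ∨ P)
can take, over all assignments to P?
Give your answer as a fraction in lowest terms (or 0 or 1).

1/2

Take P = 1/2:
P ∨ P = 1/2 ∨ 1/2 = 1/2
P ∨ P = 1/2 ∨ 1/2 = 1/2
(P ∨ P) ∨ (P ∨ P) = 1/2 ∨ 1/2 = 1/2
P ⊃ P = 1/2 ⊃ 1/2 = 1
¬(P ⊃ P) = ¬1 = 0
((P ∨ P) ∨ (P ∨ P)) ⊃ ¬(P ⊃ P) = 1/2 ⊃ 0 = 1/2
P ⊃ P = 1/2 ⊃ 1/2 = 1
P ∧ (P ⊃ P) = 1/2 ∧ 1 = 1/2
(P ∧ (P ⊃ P)) ∨ P = 1/2 ∨ 1/2 = 1/2
(((P ∨ P) ∨ (P ∨ P)) ⊃ ¬(P ⊃ P)) ∨ ((P ∧ (P ⊃ P)) ∨ P) = 1/2 ∨ 1/2 = 1/2
No assignment yields a value below 1/2, so this is the minimum.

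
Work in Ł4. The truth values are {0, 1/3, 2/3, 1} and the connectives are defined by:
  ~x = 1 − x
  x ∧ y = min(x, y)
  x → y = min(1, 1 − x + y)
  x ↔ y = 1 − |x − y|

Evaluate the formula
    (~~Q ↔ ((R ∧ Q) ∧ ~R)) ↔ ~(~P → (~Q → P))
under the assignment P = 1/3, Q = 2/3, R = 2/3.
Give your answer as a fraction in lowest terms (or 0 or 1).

~Q = ~2/3 = 1/3
~~Q = ~1/3 = 2/3
R ∧ Q = 2/3 ∧ 2/3 = 2/3
~R = ~2/3 = 1/3
(R ∧ Q) ∧ ~R = 2/3 ∧ 1/3 = 1/3
~~Q ↔ ((R ∧ Q) ∧ ~R) = 2/3 ↔ 1/3 = 2/3
~P = ~1/3 = 2/3
~Q = ~2/3 = 1/3
~Q → P = 1/3 → 1/3 = 1
~P → (~Q → P) = 2/3 → 1 = 1
~(~P → (~Q → P)) = ~1 = 0
(~~Q ↔ ((R ∧ Q) ∧ ~R)) ↔ ~(~P → (~Q → P)) = 2/3 ↔ 0 = 1/3

1/3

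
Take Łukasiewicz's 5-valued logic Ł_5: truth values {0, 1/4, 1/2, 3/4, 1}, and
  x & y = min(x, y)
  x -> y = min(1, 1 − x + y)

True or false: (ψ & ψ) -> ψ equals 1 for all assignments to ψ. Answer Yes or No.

Yes

ψ = 0 ↦ 1
ψ = 1/4 ↦ 1
ψ = 1/2 ↦ 1
ψ = 3/4 ↦ 1
ψ = 1 ↦ 1
Every assignment gives a value ≥ 1.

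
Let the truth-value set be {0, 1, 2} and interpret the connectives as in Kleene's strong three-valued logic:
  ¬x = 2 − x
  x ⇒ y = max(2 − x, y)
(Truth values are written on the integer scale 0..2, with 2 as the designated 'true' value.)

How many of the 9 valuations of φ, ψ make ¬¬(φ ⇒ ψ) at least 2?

φ = 0, ψ = 0 ↦ 2  ≥
φ = 0, ψ = 1 ↦ 2  ≥
φ = 0, ψ = 2 ↦ 2  ≥
φ = 1, ψ = 0 ↦ 1  <
φ = 1, ψ = 1 ↦ 1  <
φ = 1, ψ = 2 ↦ 2  ≥
φ = 2, ψ = 0 ↦ 0  <
φ = 2, ψ = 1 ↦ 1  <
φ = 2, ψ = 2 ↦ 2  ≥
So 5 of the 9 assignments meet the threshold.

5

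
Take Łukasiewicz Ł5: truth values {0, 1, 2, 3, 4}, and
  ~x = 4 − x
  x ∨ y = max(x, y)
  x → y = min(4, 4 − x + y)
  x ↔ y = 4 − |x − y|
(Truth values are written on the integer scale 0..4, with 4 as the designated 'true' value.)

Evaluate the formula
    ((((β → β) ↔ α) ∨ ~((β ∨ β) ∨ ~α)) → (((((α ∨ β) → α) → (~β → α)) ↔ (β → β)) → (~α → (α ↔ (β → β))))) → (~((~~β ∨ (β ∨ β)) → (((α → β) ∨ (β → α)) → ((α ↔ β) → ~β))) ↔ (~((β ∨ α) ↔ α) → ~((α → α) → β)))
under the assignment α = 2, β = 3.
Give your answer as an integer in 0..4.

β → β = 3 → 3 = 4
(β → β) ↔ α = 4 ↔ 2 = 2
β ∨ β = 3 ∨ 3 = 3
~α = ~2 = 2
(β ∨ β) ∨ ~α = 3 ∨ 2 = 3
~((β ∨ β) ∨ ~α) = ~3 = 1
((β → β) ↔ α) ∨ ~((β ∨ β) ∨ ~α) = 2 ∨ 1 = 2
α ∨ β = 2 ∨ 3 = 3
(α ∨ β) → α = 3 → 2 = 3
~β = ~3 = 1
~β → α = 1 → 2 = 4
((α ∨ β) → α) → (~β → α) = 3 → 4 = 4
β → β = 3 → 3 = 4
(((α ∨ β) → α) → (~β → α)) ↔ (β → β) = 4 ↔ 4 = 4
~α = ~2 = 2
β → β = 3 → 3 = 4
α ↔ (β → β) = 2 ↔ 4 = 2
~α → (α ↔ (β → β)) = 2 → 2 = 4
((((α ∨ β) → α) → (~β → α)) ↔ (β → β)) → (~α → (α ↔ (β → β))) = 4 → 4 = 4
(((β → β) ↔ α) ∨ ~((β ∨ β) ∨ ~α)) → (((((α ∨ β) → α) → (~β → α)) ↔ (β → β)) → (~α → (α ↔ (β → β)))) = 2 → 4 = 4
~β = ~3 = 1
~~β = ~1 = 3
β ∨ β = 3 ∨ 3 = 3
~~β ∨ (β ∨ β) = 3 ∨ 3 = 3
α → β = 2 → 3 = 4
β → α = 3 → 2 = 3
(α → β) ∨ (β → α) = 4 ∨ 3 = 4
α ↔ β = 2 ↔ 3 = 3
~β = ~3 = 1
(α ↔ β) → ~β = 3 → 1 = 2
((α → β) ∨ (β → α)) → ((α ↔ β) → ~β) = 4 → 2 = 2
(~~β ∨ (β ∨ β)) → (((α → β) ∨ (β → α)) → ((α ↔ β) → ~β)) = 3 → 2 = 3
~((~~β ∨ (β ∨ β)) → (((α → β) ∨ (β → α)) → ((α ↔ β) → ~β))) = ~3 = 1
β ∨ α = 3 ∨ 2 = 3
(β ∨ α) ↔ α = 3 ↔ 2 = 3
~((β ∨ α) ↔ α) = ~3 = 1
α → α = 2 → 2 = 4
(α → α) → β = 4 → 3 = 3
~((α → α) → β) = ~3 = 1
~((β ∨ α) ↔ α) → ~((α → α) → β) = 1 → 1 = 4
~((~~β ∨ (β ∨ β)) → (((α → β) ∨ (β → α)) → ((α ↔ β) → ~β))) ↔ (~((β ∨ α) ↔ α) → ~((α → α) → β)) = 1 ↔ 4 = 1
((((β → β) ↔ α) ∨ ~((β ∨ β) ∨ ~α)) → (((((α ∨ β) → α) → (~β → α)) ↔ (β → β)) → (~α → (α ↔ (β → β))))) → (~((~~β ∨ (β ∨ β)) → (((α → β) ∨ (β → α)) → ((α ↔ β) → ~β))) ↔ (~((β ∨ α) ↔ α) → ~((α → α) → β))) = 4 → 1 = 1

1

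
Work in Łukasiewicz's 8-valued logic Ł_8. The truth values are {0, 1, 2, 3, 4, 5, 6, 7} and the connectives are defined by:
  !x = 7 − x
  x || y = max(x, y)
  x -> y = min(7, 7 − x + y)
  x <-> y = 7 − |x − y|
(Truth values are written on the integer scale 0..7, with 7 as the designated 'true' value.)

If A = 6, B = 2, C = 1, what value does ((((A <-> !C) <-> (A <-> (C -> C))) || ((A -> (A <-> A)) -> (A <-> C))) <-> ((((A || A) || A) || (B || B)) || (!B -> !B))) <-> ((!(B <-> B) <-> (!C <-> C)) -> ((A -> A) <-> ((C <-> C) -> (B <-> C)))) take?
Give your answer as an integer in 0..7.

6

!C = !1 = 6
A <-> !C = 6 <-> 6 = 7
C -> C = 1 -> 1 = 7
A <-> (C -> C) = 6 <-> 7 = 6
(A <-> !C) <-> (A <-> (C -> C)) = 7 <-> 6 = 6
A <-> A = 6 <-> 6 = 7
A -> (A <-> A) = 6 -> 7 = 7
A <-> C = 6 <-> 1 = 2
(A -> (A <-> A)) -> (A <-> C) = 7 -> 2 = 2
((A <-> !C) <-> (A <-> (C -> C))) || ((A -> (A <-> A)) -> (A <-> C)) = 6 || 2 = 6
A || A = 6 || 6 = 6
(A || A) || A = 6 || 6 = 6
B || B = 2 || 2 = 2
((A || A) || A) || (B || B) = 6 || 2 = 6
!B = !2 = 5
!B = !2 = 5
!B -> !B = 5 -> 5 = 7
(((A || A) || A) || (B || B)) || (!B -> !B) = 6 || 7 = 7
(((A <-> !C) <-> (A <-> (C -> C))) || ((A -> (A <-> A)) -> (A <-> C))) <-> ((((A || A) || A) || (B || B)) || (!B -> !B)) = 6 <-> 7 = 6
B <-> B = 2 <-> 2 = 7
!(B <-> B) = !7 = 0
!C = !1 = 6
!C <-> C = 6 <-> 1 = 2
!(B <-> B) <-> (!C <-> C) = 0 <-> 2 = 5
A -> A = 6 -> 6 = 7
C <-> C = 1 <-> 1 = 7
B <-> C = 2 <-> 1 = 6
(C <-> C) -> (B <-> C) = 7 -> 6 = 6
(A -> A) <-> ((C <-> C) -> (B <-> C)) = 7 <-> 6 = 6
(!(B <-> B) <-> (!C <-> C)) -> ((A -> A) <-> ((C <-> C) -> (B <-> C))) = 5 -> 6 = 7
((((A <-> !C) <-> (A <-> (C -> C))) || ((A -> (A <-> A)) -> (A <-> C))) <-> ((((A || A) || A) || (B || B)) || (!B -> !B))) <-> ((!(B <-> B) <-> (!C <-> C)) -> ((A -> A) <-> ((C <-> C) -> (B <-> C)))) = 6 <-> 7 = 6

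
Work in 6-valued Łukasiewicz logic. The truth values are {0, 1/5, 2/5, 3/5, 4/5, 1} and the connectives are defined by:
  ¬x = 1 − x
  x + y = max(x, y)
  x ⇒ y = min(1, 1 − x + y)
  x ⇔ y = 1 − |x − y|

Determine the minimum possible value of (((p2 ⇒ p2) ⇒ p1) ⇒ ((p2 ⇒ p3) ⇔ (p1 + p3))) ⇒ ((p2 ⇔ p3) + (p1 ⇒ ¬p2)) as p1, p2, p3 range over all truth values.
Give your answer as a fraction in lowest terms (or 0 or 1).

2/5

Take p1 = 3/5, p2 = 1, p3 = 1/5:
p2 ⇒ p2 = 1 ⇒ 1 = 1
(p2 ⇒ p2) ⇒ p1 = 1 ⇒ 3/5 = 3/5
p2 ⇒ p3 = 1 ⇒ 1/5 = 1/5
p1 + p3 = 3/5 + 1/5 = 3/5
(p2 ⇒ p3) ⇔ (p1 + p3) = 1/5 ⇔ 3/5 = 3/5
((p2 ⇒ p2) ⇒ p1) ⇒ ((p2 ⇒ p3) ⇔ (p1 + p3)) = 3/5 ⇒ 3/5 = 1
p2 ⇔ p3 = 1 ⇔ 1/5 = 1/5
¬p2 = ¬1 = 0
p1 ⇒ ¬p2 = 3/5 ⇒ 0 = 2/5
(p2 ⇔ p3) + (p1 ⇒ ¬p2) = 1/5 + 2/5 = 2/5
(((p2 ⇒ p2) ⇒ p1) ⇒ ((p2 ⇒ p3) ⇔ (p1 + p3))) ⇒ ((p2 ⇔ p3) + (p1 ⇒ ¬p2)) = 1 ⇒ 2/5 = 2/5
No assignment yields a value below 2/5, so this is the minimum.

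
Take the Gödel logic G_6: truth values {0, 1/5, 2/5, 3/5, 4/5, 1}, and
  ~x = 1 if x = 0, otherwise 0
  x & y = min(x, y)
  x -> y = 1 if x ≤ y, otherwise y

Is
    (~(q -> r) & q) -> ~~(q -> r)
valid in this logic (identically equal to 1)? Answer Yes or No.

Counterexample: take q = 1/5, r = 0.
q -> r = 1/5 -> 0 = 0
~(q -> r) = ~0 = 1
~(q -> r) & q = 1 & 1/5 = 1/5
~~(q -> r) = ~1 = 0
(~(q -> r) & q) -> ~~(q -> r) = 1/5 -> 0 = 0
This gives 0 ≠ 1.

No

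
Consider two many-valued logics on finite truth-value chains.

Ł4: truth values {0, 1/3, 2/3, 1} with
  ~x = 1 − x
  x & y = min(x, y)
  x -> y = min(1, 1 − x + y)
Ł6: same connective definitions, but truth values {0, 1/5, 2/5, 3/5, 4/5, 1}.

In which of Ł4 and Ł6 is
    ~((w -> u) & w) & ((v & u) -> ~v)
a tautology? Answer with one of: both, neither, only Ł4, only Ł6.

In Ł4: at u = 0, v = 0, w = 1/3 the value is 2/3 — not a tautology.
In Ł6: at u = 0, v = 0, w = 1/5 the value is 4/5 — not a tautology.

neither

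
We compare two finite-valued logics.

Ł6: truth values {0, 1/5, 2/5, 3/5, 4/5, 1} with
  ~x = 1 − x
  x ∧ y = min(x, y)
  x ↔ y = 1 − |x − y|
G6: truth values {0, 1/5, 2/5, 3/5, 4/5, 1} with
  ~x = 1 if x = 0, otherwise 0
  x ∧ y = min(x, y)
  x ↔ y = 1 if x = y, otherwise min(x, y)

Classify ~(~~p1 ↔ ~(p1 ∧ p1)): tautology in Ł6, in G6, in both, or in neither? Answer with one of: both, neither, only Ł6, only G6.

In Ł6: at p1 = 1/5 the value is 3/5 — not a tautology.
In G6: every assignment gives 1 — tautology.

only G6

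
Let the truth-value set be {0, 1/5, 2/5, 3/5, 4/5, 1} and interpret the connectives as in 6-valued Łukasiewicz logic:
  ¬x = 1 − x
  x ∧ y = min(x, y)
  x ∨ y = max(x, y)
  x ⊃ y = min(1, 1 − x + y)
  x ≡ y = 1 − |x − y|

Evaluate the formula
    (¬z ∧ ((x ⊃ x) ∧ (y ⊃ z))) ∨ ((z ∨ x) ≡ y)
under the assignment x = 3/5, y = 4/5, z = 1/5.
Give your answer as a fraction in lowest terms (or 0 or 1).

¬z = ¬1/5 = 4/5
x ⊃ x = 3/5 ⊃ 3/5 = 1
y ⊃ z = 4/5 ⊃ 1/5 = 2/5
(x ⊃ x) ∧ (y ⊃ z) = 1 ∧ 2/5 = 2/5
¬z ∧ ((x ⊃ x) ∧ (y ⊃ z)) = 4/5 ∧ 2/5 = 2/5
z ∨ x = 1/5 ∨ 3/5 = 3/5
(z ∨ x) ≡ y = 3/5 ≡ 4/5 = 4/5
(¬z ∧ ((x ⊃ x) ∧ (y ⊃ z))) ∨ ((z ∨ x) ≡ y) = 2/5 ∨ 4/5 = 4/5

4/5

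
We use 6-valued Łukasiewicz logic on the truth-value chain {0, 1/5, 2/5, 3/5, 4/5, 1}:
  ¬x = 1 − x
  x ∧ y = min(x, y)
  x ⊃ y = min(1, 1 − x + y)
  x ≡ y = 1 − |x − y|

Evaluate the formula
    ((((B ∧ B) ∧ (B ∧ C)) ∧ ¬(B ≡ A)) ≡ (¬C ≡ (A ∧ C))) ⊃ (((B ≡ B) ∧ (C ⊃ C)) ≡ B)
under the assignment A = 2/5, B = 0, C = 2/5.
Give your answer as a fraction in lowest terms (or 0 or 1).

4/5

B ∧ B = 0 ∧ 0 = 0
B ∧ C = 0 ∧ 2/5 = 0
(B ∧ B) ∧ (B ∧ C) = 0 ∧ 0 = 0
B ≡ A = 0 ≡ 2/5 = 3/5
¬(B ≡ A) = ¬3/5 = 2/5
((B ∧ B) ∧ (B ∧ C)) ∧ ¬(B ≡ A) = 0 ∧ 2/5 = 0
¬C = ¬2/5 = 3/5
A ∧ C = 2/5 ∧ 2/5 = 2/5
¬C ≡ (A ∧ C) = 3/5 ≡ 2/5 = 4/5
(((B ∧ B) ∧ (B ∧ C)) ∧ ¬(B ≡ A)) ≡ (¬C ≡ (A ∧ C)) = 0 ≡ 4/5 = 1/5
B ≡ B = 0 ≡ 0 = 1
C ⊃ C = 2/5 ⊃ 2/5 = 1
(B ≡ B) ∧ (C ⊃ C) = 1 ∧ 1 = 1
((B ≡ B) ∧ (C ⊃ C)) ≡ B = 1 ≡ 0 = 0
((((B ∧ B) ∧ (B ∧ C)) ∧ ¬(B ≡ A)) ≡ (¬C ≡ (A ∧ C))) ⊃ (((B ≡ B) ∧ (C ⊃ C)) ≡ B) = 1/5 ⊃ 0 = 4/5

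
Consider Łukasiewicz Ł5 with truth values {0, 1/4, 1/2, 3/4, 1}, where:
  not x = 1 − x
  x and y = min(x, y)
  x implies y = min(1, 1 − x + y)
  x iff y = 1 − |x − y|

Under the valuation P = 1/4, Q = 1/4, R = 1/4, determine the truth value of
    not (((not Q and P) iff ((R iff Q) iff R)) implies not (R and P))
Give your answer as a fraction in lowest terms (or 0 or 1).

not Q = not 1/4 = 3/4
not Q and P = 3/4 and 1/4 = 1/4
R iff Q = 1/4 iff 1/4 = 1
(R iff Q) iff R = 1 iff 1/4 = 1/4
(not Q and P) iff ((R iff Q) iff R) = 1/4 iff 1/4 = 1
R and P = 1/4 and 1/4 = 1/4
not (R and P) = not 1/4 = 3/4
((not Q and P) iff ((R iff Q) iff R)) implies not (R and P) = 1 implies 3/4 = 3/4
not (((not Q and P) iff ((R iff Q) iff R)) implies not (R and P)) = not 3/4 = 1/4

1/4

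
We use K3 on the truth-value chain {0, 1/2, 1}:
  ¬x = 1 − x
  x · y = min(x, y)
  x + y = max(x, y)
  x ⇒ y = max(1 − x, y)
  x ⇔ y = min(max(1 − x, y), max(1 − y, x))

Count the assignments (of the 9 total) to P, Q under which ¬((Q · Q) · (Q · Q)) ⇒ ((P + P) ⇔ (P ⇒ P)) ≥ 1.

5

P = 0, Q = 0 ↦ 0  <
P = 0, Q = 1/2 ↦ 1/2  <
P = 0, Q = 1 ↦ 1  ≥
P = 1/2, Q = 0 ↦ 1/2  <
P = 1/2, Q = 1/2 ↦ 1/2  <
P = 1/2, Q = 1 ↦ 1  ≥
P = 1, Q = 0 ↦ 1  ≥
P = 1, Q = 1/2 ↦ 1  ≥
P = 1, Q = 1 ↦ 1  ≥
So 5 of the 9 assignments meet the threshold.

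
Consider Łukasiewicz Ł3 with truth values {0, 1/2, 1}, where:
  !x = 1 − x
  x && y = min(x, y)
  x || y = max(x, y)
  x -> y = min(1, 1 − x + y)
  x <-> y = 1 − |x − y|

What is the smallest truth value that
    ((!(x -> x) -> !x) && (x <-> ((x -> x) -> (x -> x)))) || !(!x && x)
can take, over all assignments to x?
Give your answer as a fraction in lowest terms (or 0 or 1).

1/2

Take x = 1/2:
x -> x = 1/2 -> 1/2 = 1
!(x -> x) = !1 = 0
!x = !1/2 = 1/2
!(x -> x) -> !x = 0 -> 1/2 = 1
x -> x = 1/2 -> 1/2 = 1
x -> x = 1/2 -> 1/2 = 1
(x -> x) -> (x -> x) = 1 -> 1 = 1
x <-> ((x -> x) -> (x -> x)) = 1/2 <-> 1 = 1/2
(!(x -> x) -> !x) && (x <-> ((x -> x) -> (x -> x))) = 1 && 1/2 = 1/2
!x = !1/2 = 1/2
!x && x = 1/2 && 1/2 = 1/2
!(!x && x) = !1/2 = 1/2
((!(x -> x) -> !x) && (x <-> ((x -> x) -> (x -> x)))) || !(!x && x) = 1/2 || 1/2 = 1/2
No assignment yields a value below 1/2, so this is the minimum.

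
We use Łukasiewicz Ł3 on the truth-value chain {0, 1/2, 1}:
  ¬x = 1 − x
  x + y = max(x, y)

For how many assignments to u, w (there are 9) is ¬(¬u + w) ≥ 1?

1

u = 0, w = 0 ↦ 0  <
u = 0, w = 1/2 ↦ 0  <
u = 0, w = 1 ↦ 0  <
u = 1/2, w = 0 ↦ 1/2  <
u = 1/2, w = 1/2 ↦ 1/2  <
u = 1/2, w = 1 ↦ 0  <
u = 1, w = 0 ↦ 1  ≥
u = 1, w = 1/2 ↦ 1/2  <
u = 1, w = 1 ↦ 0  <
So 1 of the 9 assignments meets the threshold.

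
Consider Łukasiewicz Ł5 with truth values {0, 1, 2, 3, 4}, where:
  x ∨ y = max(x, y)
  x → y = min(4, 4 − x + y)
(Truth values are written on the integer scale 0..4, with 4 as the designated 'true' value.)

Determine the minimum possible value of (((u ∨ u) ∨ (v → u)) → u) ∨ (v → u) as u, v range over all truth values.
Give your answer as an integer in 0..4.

2

Take u = 0, v = 2:
u ∨ u = 0 ∨ 0 = 0
v → u = 2 → 0 = 2
(u ∨ u) ∨ (v → u) = 0 ∨ 2 = 2
((u ∨ u) ∨ (v → u)) → u = 2 → 0 = 2
v → u = 2 → 0 = 2
(((u ∨ u) ∨ (v → u)) → u) ∨ (v → u) = 2 ∨ 2 = 2
No assignment yields a value below 2, so this is the minimum.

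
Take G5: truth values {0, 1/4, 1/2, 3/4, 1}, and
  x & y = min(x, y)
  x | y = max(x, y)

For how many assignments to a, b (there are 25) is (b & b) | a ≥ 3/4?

value 1: 9 assignments (counts)
value 3/4: 7 assignments (counts)
value 1/2: 5 assignments
value 1/4: 3 assignments
value 0: 1 assignment
So 16 of the 25 assignments meet the threshold.

16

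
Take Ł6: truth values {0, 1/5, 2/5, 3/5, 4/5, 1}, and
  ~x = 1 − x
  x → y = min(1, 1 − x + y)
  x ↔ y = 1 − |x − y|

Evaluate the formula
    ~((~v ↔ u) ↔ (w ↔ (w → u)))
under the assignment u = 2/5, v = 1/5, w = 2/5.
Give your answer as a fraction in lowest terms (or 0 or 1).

~v = ~1/5 = 4/5
~v ↔ u = 4/5 ↔ 2/5 = 3/5
w → u = 2/5 → 2/5 = 1
w ↔ (w → u) = 2/5 ↔ 1 = 2/5
(~v ↔ u) ↔ (w ↔ (w → u)) = 3/5 ↔ 2/5 = 4/5
~((~v ↔ u) ↔ (w ↔ (w → u))) = ~4/5 = 1/5

1/5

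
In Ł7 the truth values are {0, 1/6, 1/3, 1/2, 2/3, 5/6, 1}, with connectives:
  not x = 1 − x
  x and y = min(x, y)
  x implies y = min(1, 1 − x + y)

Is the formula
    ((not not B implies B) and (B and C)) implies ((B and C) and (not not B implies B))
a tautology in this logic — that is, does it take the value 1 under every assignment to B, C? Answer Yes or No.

Yes

At B = 1/2, C = 1/3, for instance:
not B = not 1/2 = 1/2
not not B = not 1/2 = 1/2
not not B implies B = 1/2 implies 1/2 = 1
B and C = 1/2 and 1/3 = 1/3
(not not B implies B) and (B and C) = 1 and 1/3 = 1/3
(B and C) and (not not B implies B) = 1/3 and 1 = 1/3
((not not B implies B) and (B and C)) implies ((B and C) and (not not B implies B)) = 1/3 implies 1/3 = 1
and checking the remaining 48 assignments likewise gives ≥ 1 in every case.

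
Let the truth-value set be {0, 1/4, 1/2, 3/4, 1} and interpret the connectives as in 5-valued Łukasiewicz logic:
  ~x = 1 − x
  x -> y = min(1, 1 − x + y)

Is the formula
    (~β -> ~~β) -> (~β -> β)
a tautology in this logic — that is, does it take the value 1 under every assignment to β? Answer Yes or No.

β = 0 ↦ 1
β = 1/4 ↦ 1
β = 1/2 ↦ 1
β = 3/4 ↦ 1
β = 1 ↦ 1
Every assignment gives a value ≥ 1.

Yes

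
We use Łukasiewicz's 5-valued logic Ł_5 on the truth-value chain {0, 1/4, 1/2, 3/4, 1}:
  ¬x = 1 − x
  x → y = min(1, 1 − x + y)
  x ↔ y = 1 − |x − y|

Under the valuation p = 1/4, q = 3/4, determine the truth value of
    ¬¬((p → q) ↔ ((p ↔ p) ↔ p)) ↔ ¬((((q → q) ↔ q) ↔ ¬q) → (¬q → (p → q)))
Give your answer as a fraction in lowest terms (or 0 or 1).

p → q = 1/4 → 3/4 = 1
p ↔ p = 1/4 ↔ 1/4 = 1
(p ↔ p) ↔ p = 1 ↔ 1/4 = 1/4
(p → q) ↔ ((p ↔ p) ↔ p) = 1 ↔ 1/4 = 1/4
¬((p → q) ↔ ((p ↔ p) ↔ p)) = ¬1/4 = 3/4
¬¬((p → q) ↔ ((p ↔ p) ↔ p)) = ¬3/4 = 1/4
q → q = 3/4 → 3/4 = 1
(q → q) ↔ q = 1 ↔ 3/4 = 3/4
¬q = ¬3/4 = 1/4
((q → q) ↔ q) ↔ ¬q = 3/4 ↔ 1/4 = 1/2
¬q = ¬3/4 = 1/4
p → q = 1/4 → 3/4 = 1
¬q → (p → q) = 1/4 → 1 = 1
(((q → q) ↔ q) ↔ ¬q) → (¬q → (p → q)) = 1/2 → 1 = 1
¬((((q → q) ↔ q) ↔ ¬q) → (¬q → (p → q))) = ¬1 = 0
¬¬((p → q) ↔ ((p ↔ p) ↔ p)) ↔ ¬((((q → q) ↔ q) ↔ ¬q) → (¬q → (p → q))) = 1/4 ↔ 0 = 3/4

3/4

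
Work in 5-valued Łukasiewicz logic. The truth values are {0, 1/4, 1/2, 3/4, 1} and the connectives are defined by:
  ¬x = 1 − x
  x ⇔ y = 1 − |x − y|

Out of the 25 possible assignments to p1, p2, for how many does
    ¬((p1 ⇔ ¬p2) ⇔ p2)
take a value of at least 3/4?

5

value 1: 2 assignments (counts)
value 3/4: 3 assignments (counts)
value 1/2: 6 assignments
value 1/4: 7 assignments
value 0: 7 assignments
So 5 of the 25 assignments meet the threshold.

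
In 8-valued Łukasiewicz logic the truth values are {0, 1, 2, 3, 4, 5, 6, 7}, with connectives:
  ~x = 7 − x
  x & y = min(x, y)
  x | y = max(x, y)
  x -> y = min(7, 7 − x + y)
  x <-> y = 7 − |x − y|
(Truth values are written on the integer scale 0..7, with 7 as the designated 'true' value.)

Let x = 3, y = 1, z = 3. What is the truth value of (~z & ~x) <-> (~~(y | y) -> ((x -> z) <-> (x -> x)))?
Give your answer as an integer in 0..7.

~z = ~3 = 4
~x = ~3 = 4
~z & ~x = 4 & 4 = 4
y | y = 1 | 1 = 1
~(y | y) = ~1 = 6
~~(y | y) = ~6 = 1
x -> z = 3 -> 3 = 7
x -> x = 3 -> 3 = 7
(x -> z) <-> (x -> x) = 7 <-> 7 = 7
~~(y | y) -> ((x -> z) <-> (x -> x)) = 1 -> 7 = 7
(~z & ~x) <-> (~~(y | y) -> ((x -> z) <-> (x -> x))) = 4 <-> 7 = 4

4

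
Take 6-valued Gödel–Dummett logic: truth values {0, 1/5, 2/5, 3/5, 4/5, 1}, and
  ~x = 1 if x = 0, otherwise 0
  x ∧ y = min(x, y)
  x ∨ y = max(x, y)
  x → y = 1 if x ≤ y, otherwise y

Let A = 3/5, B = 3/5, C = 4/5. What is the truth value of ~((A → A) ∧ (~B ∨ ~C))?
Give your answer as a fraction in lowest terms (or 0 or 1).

1

A → A = 3/5 → 3/5 = 1
~B = ~3/5 = 0
~C = ~4/5 = 0
~B ∨ ~C = 0 ∨ 0 = 0
(A → A) ∧ (~B ∨ ~C) = 1 ∧ 0 = 0
~((A → A) ∧ (~B ∨ ~C)) = ~0 = 1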